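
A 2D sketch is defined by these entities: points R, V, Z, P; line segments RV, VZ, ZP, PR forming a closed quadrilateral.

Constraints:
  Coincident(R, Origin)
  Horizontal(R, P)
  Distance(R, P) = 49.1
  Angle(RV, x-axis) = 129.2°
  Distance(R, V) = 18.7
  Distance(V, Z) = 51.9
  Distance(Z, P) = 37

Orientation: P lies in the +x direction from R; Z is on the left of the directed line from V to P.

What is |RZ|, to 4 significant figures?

49.96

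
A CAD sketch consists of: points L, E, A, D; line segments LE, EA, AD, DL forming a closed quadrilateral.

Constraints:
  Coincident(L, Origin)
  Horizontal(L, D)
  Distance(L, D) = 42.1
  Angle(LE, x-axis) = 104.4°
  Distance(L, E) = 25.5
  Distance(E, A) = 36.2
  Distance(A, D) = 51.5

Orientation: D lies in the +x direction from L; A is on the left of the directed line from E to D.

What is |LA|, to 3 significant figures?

52.2

L is at the origin; L and D share the same y with |LD| = 42.1 and D in +x, so D = (42.1, 0). LE runs at 104.4° with |LE| = 25.5, so E = (-6.34, 24.7). A is determined by |EA| = 36.2 and |AD| = 51.5 together: it lies at the intersection of circle(E, 36.2) and circle(D, 51.5). With |ED| = 54.4, the foot of the radical line on ED is 14.8 from E and the perpendicular offset is √(36.2² − 14.8²) = 33.0. Taking the left-of-ED solution: A = (21.9, 47.4).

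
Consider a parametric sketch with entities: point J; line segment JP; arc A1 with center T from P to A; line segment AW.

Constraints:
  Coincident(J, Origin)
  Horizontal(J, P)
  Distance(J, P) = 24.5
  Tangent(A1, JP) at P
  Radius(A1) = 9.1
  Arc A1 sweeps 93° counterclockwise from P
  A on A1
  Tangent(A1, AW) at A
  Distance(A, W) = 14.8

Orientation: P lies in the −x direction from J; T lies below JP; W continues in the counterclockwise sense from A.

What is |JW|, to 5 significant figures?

40.864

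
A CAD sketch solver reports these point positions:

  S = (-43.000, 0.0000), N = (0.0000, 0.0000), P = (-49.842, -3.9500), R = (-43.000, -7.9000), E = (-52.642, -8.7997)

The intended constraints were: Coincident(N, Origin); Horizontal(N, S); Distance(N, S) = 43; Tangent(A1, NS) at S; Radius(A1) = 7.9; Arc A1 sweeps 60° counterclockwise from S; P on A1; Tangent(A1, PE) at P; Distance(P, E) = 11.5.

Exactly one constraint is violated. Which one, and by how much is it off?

Distance(P, E) = 11.5 — off by 5.90.

N = (0.00, 0.00) ✓; N.y = 0.00, S.y = 0.00 ✓; |NS| = 43.00 ✓; ∠(RS, SN) = 90.00° ✓; |RS| = 7.900 ✓; bearing(R→P) − bearing(R→S) = 60.00° ✓; |RP| = 7.900 ✓; ∠(RP, PE) = 90.00° ✓; |PE| = 5.600 ✗.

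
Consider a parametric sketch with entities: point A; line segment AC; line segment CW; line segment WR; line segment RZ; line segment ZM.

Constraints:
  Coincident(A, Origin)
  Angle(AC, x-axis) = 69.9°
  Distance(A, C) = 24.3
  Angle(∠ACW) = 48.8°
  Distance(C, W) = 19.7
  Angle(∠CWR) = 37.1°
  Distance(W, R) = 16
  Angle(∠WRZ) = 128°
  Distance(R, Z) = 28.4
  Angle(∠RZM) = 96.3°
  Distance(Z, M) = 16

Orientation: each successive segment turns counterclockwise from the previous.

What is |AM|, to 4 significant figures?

46.61

∠WRZ = 128.0° gives RZ at 36.00° from the x-axis; with |RZ| = 28.4, Z = (28.33, 28.01). ∠RZM = 96.3° gives ZM at 119.7° from the x-axis; with |ZM| = 16.0, M = (20.40, 41.91). Then |AM| = |M − A| = 46.61.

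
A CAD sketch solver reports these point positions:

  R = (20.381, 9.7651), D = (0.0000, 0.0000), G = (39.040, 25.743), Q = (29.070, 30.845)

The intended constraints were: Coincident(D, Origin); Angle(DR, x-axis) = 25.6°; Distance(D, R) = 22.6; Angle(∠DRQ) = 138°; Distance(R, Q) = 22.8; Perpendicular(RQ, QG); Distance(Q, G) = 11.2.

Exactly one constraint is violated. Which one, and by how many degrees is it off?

Perpendicular(RQ, QG) — off by 4.70°.

D = (0.00, 0.00) ✓; DR at 25.60° ✓; |DR| = 22.60 ✓; ∠DRQ = 138.0° ✓; |RQ| = 22.80 ✓; ∠(RQ, QG) = 94.70° ✗; |QG| = 11.20 ✓.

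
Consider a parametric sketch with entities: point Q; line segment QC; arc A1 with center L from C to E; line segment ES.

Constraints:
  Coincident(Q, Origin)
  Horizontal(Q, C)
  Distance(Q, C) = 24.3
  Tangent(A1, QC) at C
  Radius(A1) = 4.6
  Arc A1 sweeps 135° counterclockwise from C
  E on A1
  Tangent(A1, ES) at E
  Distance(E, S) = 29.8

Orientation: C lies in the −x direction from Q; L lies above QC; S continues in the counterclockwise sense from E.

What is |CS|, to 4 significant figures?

33.97

Q is at the origin; QC is horizontal with |QC| = 24.3 and C on the −x side, so C = (-24.30, 0.000). Since A1 is tangent to QC there, LC ⟂ QC, so L = C + (0, 4.6) = (-24.30, 4.600). On A1, C sits at bearing -90° from L; a 135° counterclockwise sweep puts E at bearing 45°, so E = L + 4.6·(cos 45°, sin 45°) = (-21.05, 7.853). Since A1 is tangent to ES there, LE ⟂ ES, so ES runs along (−sin 45°, cos 45°); with |ES| = 29.8, S = (-42.12, 28.92). Then |CS| = |S − C| = 33.97.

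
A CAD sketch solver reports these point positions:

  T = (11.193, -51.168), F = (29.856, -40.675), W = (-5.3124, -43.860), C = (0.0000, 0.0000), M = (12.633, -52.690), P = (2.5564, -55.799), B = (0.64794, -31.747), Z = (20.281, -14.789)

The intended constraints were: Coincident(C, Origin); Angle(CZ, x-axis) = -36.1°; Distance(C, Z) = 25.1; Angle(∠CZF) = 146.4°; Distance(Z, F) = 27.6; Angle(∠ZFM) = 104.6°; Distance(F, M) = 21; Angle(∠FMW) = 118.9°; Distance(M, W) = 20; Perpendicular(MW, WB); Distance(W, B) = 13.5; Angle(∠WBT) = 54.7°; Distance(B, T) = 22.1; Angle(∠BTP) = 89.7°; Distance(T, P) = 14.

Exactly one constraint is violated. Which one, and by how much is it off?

Distance(T, P) = 14 — off by 4.20.

C = (0.00, 0.00) ✓; CZ at -36.10° ✓; |CZ| = 25.10 ✓; ∠CZF = 146.4° ✓; |ZF| = 27.60 ✓; ∠ZFM = 104.6° ✓; |FM| = 21.00 ✓; ∠FMW = 118.9° ✓; |MW| = 20.00 ✓; ∠(MW, WB) = 90.00° ✓; |WB| = 13.50 ✓; ∠WBT = 54.70° ✓; |BT| = 22.10 ✓; ∠BTP = 89.70° ✓; |TP| = 9.800 ✗.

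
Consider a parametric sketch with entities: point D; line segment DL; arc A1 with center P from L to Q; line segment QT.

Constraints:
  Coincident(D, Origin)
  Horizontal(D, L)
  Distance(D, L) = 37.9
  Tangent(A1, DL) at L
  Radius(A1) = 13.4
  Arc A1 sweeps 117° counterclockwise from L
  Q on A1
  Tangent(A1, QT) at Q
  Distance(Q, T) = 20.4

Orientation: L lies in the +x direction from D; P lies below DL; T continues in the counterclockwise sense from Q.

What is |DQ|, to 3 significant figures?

32.5

D is at the origin; DL is horizontal with |DL| = 37.9 and L on the +x side, so L = (37.9, 0.00). The tangent condition forces PL to be normal to DL, so P = L + (0, -13.4) = (37.9, -13.4). On A1, L sits at bearing 90° from P; a 117° counterclockwise sweep puts Q at bearing 207°, so Q = P + 13.4·(cos 207°, sin 207°) = (26.0, -19.5). Then |DQ| = |Q − D| = 32.5.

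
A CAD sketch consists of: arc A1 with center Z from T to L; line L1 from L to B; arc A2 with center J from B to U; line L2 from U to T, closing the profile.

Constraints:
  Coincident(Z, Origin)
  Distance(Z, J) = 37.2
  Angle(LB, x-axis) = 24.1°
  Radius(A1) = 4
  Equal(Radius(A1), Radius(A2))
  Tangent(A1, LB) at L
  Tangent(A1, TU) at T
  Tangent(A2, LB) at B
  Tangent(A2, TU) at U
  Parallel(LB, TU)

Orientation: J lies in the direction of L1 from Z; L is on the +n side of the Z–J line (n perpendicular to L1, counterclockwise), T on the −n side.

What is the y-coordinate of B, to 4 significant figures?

18.84

Tangency of A1 to both parallel lines with radius 4.0 puts L and T at Z ± 4.0·n: L = (-1.633, 3.651), T = (1.633, -3.651). Equal radii place B and U the same way about J: B = J + 4.0·n = (32.32, 18.84), U = J − 4.0·n = (35.59, 11.54). So B.y = 18.84.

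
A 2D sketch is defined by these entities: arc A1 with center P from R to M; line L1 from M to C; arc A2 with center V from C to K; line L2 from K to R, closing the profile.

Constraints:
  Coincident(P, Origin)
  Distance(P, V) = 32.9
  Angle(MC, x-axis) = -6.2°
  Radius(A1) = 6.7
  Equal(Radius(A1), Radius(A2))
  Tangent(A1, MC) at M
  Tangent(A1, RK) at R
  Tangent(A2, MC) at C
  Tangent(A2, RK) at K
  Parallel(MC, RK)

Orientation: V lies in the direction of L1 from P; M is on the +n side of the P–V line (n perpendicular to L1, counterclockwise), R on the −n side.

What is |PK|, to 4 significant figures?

33.58

The slot axis is L1's direction at -6.2°, so u = (cos -6.2°, sin -6.2°) = (0.9942, -0.1080) and n = (−sin -6.2°, cos -6.2°) = (0.1080, 0.9942). P is at the origin and V lies 32.9 along u from P, so V = 32.9·u = (32.71, -3.553). Tangency of A1 to both parallel lines with radius 6.7 puts M and R at P ± 6.7·n: M = (0.7236, 6.661), R = (-0.7236, -6.661). Equal radii place C and K the same way about V: C = V + 6.7·n = (33.43, 3.108), K = V − 6.7·n = (31.98, -10.21). Then |PK| = |K − P| = 33.58.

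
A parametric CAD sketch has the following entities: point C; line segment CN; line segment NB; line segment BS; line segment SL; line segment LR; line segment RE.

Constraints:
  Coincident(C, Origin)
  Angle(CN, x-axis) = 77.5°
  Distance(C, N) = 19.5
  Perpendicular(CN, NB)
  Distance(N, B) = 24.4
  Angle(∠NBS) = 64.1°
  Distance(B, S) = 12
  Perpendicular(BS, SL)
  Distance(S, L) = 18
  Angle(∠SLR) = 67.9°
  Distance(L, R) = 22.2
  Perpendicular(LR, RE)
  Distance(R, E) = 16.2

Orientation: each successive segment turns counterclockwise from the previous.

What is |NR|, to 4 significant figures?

22.83

The perpendicularity gives SL at right angles to BS, so SL runs at 13.40°; with |SL| = 18.0, L = (0.6899, 16.82). ∠SLR = 67.9° gives LR at 125.5° from the x-axis; with |LR| = 22.2, R = (-12.20, 34.89). Then |NR| = |R − N| = 22.83.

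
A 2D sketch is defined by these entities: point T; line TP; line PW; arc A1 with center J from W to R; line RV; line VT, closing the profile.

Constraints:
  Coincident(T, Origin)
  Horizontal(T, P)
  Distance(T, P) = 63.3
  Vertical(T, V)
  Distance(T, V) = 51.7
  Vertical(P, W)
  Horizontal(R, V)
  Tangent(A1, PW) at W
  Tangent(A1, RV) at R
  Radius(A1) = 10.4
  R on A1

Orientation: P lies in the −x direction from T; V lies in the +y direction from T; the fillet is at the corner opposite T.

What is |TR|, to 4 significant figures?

73.97

T is at the origin; TP is horizontal with |TP| = 63.3 and P on the −x side, so P = (-63.30, 0.000). T and V share the same x with |TV| = 51.7 and V on the +y side, so V = (0.000, 51.70). The virtual corner opposite T is at (-63.30, 51.70). Since A1 is tangent to PW there, JW ⟂ PW and the tangent condition forces JR to be normal to RV, with radius 10.4, so the center J sits 10.4 in from both sides at J = (-52.90, 41.30). That places the tangent points at W = (-63.30, 41.30) on PW and R = (-52.90, 51.70) on RV. Then |TR| = |R − T| = 73.97.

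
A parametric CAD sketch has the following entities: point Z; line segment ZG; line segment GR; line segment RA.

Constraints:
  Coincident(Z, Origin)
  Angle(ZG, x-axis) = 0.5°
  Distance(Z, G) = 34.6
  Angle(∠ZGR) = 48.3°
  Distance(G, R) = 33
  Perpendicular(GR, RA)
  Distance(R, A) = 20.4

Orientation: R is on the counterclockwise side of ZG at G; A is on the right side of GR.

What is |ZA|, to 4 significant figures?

47.30

∠ZGR = 48.3°, so GR runs at 0.5° + (180° − 48.3°) = 132.2° from the x-axis; with |GR| = 33.0, R = G + 33.0·(cos 132.2°, sin 132.2°) = (12.43, 24.75). GR ⟂ RA; with |RA| = 20.4 on the right of GR, A = R + 20.4·(0.7408, 0.6717) = (27.54, 38.45). Then |ZA| = |A − Z| = 47.30.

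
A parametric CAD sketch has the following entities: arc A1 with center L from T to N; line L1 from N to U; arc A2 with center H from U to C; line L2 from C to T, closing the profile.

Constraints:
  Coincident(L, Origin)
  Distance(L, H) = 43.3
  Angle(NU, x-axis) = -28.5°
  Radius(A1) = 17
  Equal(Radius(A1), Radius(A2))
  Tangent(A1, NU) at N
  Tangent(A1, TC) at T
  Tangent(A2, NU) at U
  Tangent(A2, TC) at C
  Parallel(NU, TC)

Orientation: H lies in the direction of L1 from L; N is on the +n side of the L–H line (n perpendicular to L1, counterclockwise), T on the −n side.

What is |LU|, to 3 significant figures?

46.5

Tangency of A1 to both parallel lines with radius 17.0 puts N and T at L ± 17.0·n: N = (8.11, 14.9), T = (-8.11, -14.9). Equal radii place U and C the same way about H: U = H + 17.0·n = (46.2, -5.72), C = H − 17.0·n = (29.9, -35.6). Then |LU| = |U − L| = 46.5.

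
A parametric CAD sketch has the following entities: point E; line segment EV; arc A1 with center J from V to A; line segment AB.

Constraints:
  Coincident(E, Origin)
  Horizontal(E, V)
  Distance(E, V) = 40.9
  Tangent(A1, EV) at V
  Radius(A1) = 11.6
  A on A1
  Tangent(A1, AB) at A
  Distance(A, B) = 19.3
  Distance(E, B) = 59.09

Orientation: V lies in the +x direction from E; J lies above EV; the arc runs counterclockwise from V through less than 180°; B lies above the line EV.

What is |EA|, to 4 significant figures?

54.05

Checks: ∠(JV, VE) = 90.00° ✓; |JV| = 11.60 ✓; |JA| = 11.60 ✓; ∠(JA, AB) = 90.00° ✓; |AB| = 19.30 ✓; |EB| = 59.09 ✓.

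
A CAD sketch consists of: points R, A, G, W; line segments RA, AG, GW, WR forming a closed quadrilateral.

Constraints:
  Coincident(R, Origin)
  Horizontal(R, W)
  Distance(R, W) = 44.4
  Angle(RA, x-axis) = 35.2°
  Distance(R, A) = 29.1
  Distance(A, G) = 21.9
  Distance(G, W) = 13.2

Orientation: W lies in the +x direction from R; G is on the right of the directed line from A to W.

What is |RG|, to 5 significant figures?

31.920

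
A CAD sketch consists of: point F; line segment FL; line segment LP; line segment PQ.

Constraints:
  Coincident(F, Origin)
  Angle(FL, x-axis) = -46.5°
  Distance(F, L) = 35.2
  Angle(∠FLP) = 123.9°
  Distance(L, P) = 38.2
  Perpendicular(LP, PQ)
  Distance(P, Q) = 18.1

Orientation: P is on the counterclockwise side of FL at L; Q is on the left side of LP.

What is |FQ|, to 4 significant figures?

58.89

F is at the origin; FL runs at -46.5° with length 35.2, so L = 35.2·(cos -46.5°, sin -46.5°) = (24.23, -25.53). ∠FLP = 123.9°, so LP runs at -46.5° + (180° − 123.9°) = 9.600° from the x-axis; with |LP| = 38.2, P = L + 38.2·(cos 9.600°, sin 9.600°) = (61.90, -19.16). The perpendicularity gives PQ at right angles to LP; with |PQ| = 18.1 on the left of LP, Q = P + 18.1·(-0.1668, 0.9860) = (58.88, -1.316). Then |FQ| = |Q − F| = 58.89.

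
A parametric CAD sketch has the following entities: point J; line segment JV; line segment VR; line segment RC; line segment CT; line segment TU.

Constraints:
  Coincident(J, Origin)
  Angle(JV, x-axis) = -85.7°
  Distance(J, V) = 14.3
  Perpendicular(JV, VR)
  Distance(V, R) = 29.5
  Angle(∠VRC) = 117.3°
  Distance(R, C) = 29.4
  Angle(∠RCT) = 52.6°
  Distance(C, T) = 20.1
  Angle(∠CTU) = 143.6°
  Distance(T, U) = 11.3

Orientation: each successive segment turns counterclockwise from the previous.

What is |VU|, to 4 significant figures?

21.10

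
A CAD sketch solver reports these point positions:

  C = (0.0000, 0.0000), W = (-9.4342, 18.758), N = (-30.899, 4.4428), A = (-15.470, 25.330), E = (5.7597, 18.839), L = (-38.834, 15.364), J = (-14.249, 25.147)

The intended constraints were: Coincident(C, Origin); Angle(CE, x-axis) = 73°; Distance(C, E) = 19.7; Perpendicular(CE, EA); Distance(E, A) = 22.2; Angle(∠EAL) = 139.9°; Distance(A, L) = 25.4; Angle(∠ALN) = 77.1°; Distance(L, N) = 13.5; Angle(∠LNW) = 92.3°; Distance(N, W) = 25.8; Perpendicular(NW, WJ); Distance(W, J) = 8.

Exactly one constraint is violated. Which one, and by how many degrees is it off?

Perpendicular(NW, WJ) — off by 3.30°.

C = (0.00, 0.00) ✓; CE at 73.00° ✓; |CE| = 19.70 ✓; ∠(CE, EA) = 90.00° ✓; |EA| = 22.20 ✓; ∠EAL = 139.9° ✓; |AL| = 25.40 ✓; ∠ALN = 77.10° ✓; |LN| = 13.50 ✓; ∠LNW = 92.30° ✓; |NW| = 25.80 ✓; ∠(NW, WJ) = 93.30° ✗; |WJ| = 8.000 ✓.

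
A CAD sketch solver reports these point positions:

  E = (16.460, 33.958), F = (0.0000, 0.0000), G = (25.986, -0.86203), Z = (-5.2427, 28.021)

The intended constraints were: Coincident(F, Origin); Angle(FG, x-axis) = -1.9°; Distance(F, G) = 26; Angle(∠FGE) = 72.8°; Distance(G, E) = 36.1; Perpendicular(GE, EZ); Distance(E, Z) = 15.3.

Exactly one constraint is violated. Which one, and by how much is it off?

Distance(E, Z) = 15.3 — off by 7.20.

F = (0.00, 0.00) ✓; FG at -1.900° ✓; |FG| = 26.00 ✓; ∠FGE = 72.80° ✓; |GE| = 36.10 ✓; ∠(GE, EZ) = 90.00° ✓; |EZ| = 22.50 ✗.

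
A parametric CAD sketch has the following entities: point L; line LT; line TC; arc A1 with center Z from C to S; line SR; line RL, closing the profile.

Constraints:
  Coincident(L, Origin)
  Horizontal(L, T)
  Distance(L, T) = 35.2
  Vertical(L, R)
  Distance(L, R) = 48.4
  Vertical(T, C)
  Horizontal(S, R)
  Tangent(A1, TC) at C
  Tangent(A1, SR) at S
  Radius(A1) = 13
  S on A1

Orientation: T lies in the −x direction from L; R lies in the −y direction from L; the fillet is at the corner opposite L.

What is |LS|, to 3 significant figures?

53.2

L is at the origin; L and T share the same y with |LT| = 35.2 and T on the −x side, so T = (-35.2, 0.00). LR is vertical with |LR| = 48.4 and R on the −y side, so R = (0.00, -48.4). The virtual corner opposite L is at (-35.2, -48.4). Tangency of A1 to TC means the radius ZC is perpendicular to TC and A1 meets SR tangentially, so ZS is at right angles to SR, with radius 13.0, so the center Z sits 13.0 in from both sides at Z = (-22.2, -35.4). That places the tangent points at C = (-35.2, -35.4) on TC and S = (-22.2, -48.4) on SR. Then |LS| = |S − L| = 53.2.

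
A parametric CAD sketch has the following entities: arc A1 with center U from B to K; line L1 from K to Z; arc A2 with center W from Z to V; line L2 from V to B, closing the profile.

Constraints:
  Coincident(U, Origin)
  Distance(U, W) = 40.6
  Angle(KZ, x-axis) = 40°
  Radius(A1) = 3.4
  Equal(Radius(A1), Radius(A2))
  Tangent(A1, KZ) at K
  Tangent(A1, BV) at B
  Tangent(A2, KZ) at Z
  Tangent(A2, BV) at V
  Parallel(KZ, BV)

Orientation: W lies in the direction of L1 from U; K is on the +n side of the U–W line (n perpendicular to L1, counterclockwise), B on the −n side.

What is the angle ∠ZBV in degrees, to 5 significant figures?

9.5081°

Tangency of A1 to both parallel lines with radius 3.4 puts K and B at U ± 3.4·n: K = (-2.1855, 2.6046), B = (2.1855, -2.6046). Equal radii place Z and V the same way about W: Z = W + 3.4·n = (28.916, 28.702), V = W − 3.4·n = (33.287, 23.493). Then cos ∠ZBV = BZ·BV / (|BZ||BV|), giving 9.5081°.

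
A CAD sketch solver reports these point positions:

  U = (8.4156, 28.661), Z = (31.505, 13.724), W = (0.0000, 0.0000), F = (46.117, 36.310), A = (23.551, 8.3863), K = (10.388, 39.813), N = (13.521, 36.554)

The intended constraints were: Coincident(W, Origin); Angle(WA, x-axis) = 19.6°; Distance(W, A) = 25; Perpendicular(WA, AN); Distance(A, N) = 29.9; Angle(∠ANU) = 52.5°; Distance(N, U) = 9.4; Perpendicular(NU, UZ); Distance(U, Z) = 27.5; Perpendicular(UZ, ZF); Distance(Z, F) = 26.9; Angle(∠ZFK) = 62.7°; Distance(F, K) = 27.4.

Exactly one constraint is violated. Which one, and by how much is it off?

Distance(F, K) = 27.4 — off by 8.50.

W = (0.00, 0.00) ✓; WA at 19.60° ✓; |WA| = 25.00 ✓; ∠(WA, AN) = 90.00° ✓; |AN| = 29.90 ✓; ∠ANU = 52.50° ✓; |NU| = 9.400 ✓; ∠(NU, UZ) = 90.00° ✓; |UZ| = 27.50 ✓; ∠(UZ, ZF) = 90.00° ✓; |ZF| = 26.90 ✓; ∠ZFK = 62.70° ✓; |FK| = 35.90 ✗.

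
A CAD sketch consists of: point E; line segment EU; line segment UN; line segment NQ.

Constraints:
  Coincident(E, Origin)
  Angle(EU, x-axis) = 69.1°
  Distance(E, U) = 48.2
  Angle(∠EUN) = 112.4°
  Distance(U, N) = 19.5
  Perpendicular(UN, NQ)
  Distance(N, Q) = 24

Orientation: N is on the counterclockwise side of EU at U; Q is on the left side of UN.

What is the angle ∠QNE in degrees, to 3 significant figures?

40.4°

E is at the origin; EU runs at 69.1° with length 48.2, so U = 48.2·(cos 69.1°, sin 69.1°) = (17.2, 45.0). ∠EUN = 112.4°, so UN runs at 69.1° + (180° − 112.4°) = 137° from the x-axis; with |UN| = 19.5, N = U + 19.5·(cos 137°, sin 137°) = (3.00, 58.4). UN is perpendicular to NQ; with |NQ| = 24.0 on the left of UN, Q = N + 24.0·(-0.686, -0.728) = (-13.5, 40.9). Then cos ∠QNE = NQ·NE / (|NQ||NE|), giving 40.4°.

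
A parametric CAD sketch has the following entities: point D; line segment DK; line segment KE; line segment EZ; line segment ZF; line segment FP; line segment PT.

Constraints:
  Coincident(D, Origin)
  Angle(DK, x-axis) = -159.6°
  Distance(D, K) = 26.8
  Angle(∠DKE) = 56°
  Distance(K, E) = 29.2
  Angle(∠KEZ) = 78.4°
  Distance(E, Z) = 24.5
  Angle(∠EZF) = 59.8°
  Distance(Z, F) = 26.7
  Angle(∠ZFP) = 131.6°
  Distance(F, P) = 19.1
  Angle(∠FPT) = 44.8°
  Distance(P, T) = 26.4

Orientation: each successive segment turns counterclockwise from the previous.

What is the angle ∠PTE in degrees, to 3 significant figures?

91.1°

D is at the origin; DK runs at -159.6° with length 26.8, so K = (-25.1, -9.34). ∠DKE = 56.0° gives KE at -35.6° from the x-axis; with |KE| = 29.2, E = (-1.38, -26.3). ∠KEZ = 78.4° gives EZ at 66.0° from the x-axis; with |EZ| = 24.5, Z = (8.59, -3.96). ∠EZF = 59.8° gives ZF at -174° from the x-axis; with |ZF| = 26.7, F = (-18.0, -6.84). ∠ZFP = 131.6° gives FP at -125° from the x-axis; with |FP| = 19.1, P = (-29.0, -22.4). ∠FPT = 44.8° gives PT at 9.80° from the x-axis; with |PT| = 26.4, T = (-3.00, -17.9). Then cos ∠PTE = TP·TE / (|TP||TE|), giving 91.1°.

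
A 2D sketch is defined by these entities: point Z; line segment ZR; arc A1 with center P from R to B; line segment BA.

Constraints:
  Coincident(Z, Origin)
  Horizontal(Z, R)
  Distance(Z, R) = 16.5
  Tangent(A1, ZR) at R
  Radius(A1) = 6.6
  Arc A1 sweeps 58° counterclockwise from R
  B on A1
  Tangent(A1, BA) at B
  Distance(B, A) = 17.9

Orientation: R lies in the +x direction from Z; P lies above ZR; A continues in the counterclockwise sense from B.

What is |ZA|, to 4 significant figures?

36.49

Z is at the origin; Z and R share the same y with |ZR| = 16.5 and R on the +x side, so R = (16.50, 0.000). Tangency of A1 to ZR means the radius PR is perpendicular to ZR, so P = R + (0, 6.6) = (16.50, 6.600). On A1, R sits at bearing -90° from P; a 58° counterclockwise sweep puts B at bearing -32°, so B = P + 6.6·(cos -32°, sin -32°) = (22.10, 3.103). A1 meets BA tangentially, so PB is at right angles to BA, so BA runs along (−sin -32°, cos -32°); with |BA| = 17.9, A = (31.58, 18.28). Then |ZA| = |A − Z| = 36.49.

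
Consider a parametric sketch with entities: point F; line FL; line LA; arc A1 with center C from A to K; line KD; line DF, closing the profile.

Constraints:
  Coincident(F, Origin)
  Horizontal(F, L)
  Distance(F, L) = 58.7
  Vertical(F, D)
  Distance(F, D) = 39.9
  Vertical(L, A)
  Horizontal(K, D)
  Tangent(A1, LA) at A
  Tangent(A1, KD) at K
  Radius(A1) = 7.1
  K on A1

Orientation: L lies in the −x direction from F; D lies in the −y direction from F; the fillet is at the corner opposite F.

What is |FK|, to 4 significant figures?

65.23

F is at the origin; F and L share the same y with |FL| = 58.7 and L on the −x side, so L = (-58.70, 0.000). F and D share the same x with |FD| = 39.9 and D on the −y side, so D = (0.000, -39.90). The virtual corner opposite F is at (-58.70, -39.90). A1 meets LA tangentially, so CA is at right angles to LA and tangency of A1 to KD means the radius CK is perpendicular to KD, with radius 7.1, so the center C sits 7.1 in from both sides at C = (-51.60, -32.80). That places the tangent points at A = (-58.70, -32.80) on LA and K = (-51.60, -39.90) on KD. Then |FK| = |K − F| = 65.23.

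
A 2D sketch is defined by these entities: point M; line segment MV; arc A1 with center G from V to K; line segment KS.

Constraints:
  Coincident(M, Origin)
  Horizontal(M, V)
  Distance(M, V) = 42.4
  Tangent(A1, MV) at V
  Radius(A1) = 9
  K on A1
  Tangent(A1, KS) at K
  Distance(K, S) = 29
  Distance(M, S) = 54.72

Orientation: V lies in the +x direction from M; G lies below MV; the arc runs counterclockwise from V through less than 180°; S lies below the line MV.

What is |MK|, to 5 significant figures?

35.123

Checks: |GK| = 9.000 ✓; ∠(GK, KS) = 90.00° ✓; |KS| = 29.00 ✓; |MS| = 54.72 ✓.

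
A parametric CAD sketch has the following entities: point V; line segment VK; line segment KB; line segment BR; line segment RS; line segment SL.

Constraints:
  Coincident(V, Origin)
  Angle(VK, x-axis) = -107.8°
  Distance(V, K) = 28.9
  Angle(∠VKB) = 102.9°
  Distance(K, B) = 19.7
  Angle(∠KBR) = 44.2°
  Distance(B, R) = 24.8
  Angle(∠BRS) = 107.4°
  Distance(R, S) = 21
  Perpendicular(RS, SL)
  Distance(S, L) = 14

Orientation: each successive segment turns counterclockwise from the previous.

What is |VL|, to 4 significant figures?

33.36

∠BRS = 107.4° gives RS at 177.7° from the x-axis; with |RS| = 21.0, S = (-19.34, -12.79). RS ⟂ SL, so SL runs at -92.30°; with |SL| = 14.0, L = (-19.90, -26.78). Then |VL| = |L − V| = 33.36.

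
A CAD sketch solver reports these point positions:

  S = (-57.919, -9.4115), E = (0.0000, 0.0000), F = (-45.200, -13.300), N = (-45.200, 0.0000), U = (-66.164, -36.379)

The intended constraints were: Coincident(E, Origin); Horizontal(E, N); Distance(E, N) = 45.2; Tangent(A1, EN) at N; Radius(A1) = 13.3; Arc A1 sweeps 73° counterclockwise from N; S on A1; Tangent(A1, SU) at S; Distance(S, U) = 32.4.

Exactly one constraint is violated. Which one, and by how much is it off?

Distance(S, U) = 32.4 — off by 4.20.

E = (0.00, 0.00) ✓; E.y = 0.00, N.y = 0.00 ✓; |EN| = 45.20 ✓; ∠(FN, NE) = 90.00° ✓; |FN| = 13.30 ✓; bearing(F→S) − bearing(F→N) = 73.00° ✓; |FS| = 13.30 ✓; ∠(FS, SU) = 90.00° ✓; |SU| = 28.20 ✗.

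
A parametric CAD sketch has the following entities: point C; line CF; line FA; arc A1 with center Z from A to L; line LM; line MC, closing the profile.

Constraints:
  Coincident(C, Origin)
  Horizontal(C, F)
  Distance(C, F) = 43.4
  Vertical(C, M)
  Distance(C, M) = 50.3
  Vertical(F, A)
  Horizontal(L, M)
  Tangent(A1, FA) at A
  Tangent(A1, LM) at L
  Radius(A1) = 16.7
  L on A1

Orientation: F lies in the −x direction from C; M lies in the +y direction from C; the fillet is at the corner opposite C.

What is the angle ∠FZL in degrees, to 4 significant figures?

153.6°

C is at the origin; CF is horizontal with |CF| = 43.4 and F on the −x side, so F = (-43.40, 0.000). CM is vertical with |CM| = 50.3 and M on the +y side, so M = (0.000, 50.30). The virtual corner opposite C is at (-43.40, 50.30). A1 meets FA tangentially, so ZA is at right angles to FA and the tangent condition forces ZL to be normal to LM, with radius 16.7, so the center Z sits 16.7 in from both sides at Z = (-26.70, 33.60). That places the tangent points at A = (-43.40, 33.60) on FA and L = (-26.70, 50.30) on LM. Then cos ∠FZL = ZF·ZL / (|ZF||ZL|), giving 153.6°.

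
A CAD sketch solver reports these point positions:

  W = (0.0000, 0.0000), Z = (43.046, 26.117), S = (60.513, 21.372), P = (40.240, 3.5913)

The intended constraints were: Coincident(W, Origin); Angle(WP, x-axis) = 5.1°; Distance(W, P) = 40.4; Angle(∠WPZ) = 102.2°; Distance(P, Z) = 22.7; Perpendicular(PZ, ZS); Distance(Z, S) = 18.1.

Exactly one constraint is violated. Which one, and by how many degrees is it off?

Perpendicular(PZ, ZS) — off by 8.10°.

W = (0.00, 0.00) ✓; WP at 5.100° ✓; |WP| = 40.40 ✓; ∠WPZ = 102.2° ✓; |PZ| = 22.70 ✓; ∠(PZ, ZS) = 98.10° ✗; |ZS| = 18.10 ✓.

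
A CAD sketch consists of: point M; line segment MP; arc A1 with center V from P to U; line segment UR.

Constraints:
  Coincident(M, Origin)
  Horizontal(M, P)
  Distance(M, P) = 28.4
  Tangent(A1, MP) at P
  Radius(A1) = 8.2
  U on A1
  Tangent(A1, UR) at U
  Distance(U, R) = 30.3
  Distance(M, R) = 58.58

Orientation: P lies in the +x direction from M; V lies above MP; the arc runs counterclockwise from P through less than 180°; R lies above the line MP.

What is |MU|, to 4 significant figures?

36.01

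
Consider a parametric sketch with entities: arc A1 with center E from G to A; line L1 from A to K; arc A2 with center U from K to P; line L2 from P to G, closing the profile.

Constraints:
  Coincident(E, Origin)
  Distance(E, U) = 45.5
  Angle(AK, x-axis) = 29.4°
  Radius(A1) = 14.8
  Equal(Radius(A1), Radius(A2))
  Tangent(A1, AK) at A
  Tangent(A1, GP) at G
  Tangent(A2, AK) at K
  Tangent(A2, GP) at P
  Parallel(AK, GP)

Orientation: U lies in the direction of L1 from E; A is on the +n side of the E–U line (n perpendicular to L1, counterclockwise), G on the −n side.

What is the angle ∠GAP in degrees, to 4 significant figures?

56.95°

Tangency of A1 to both parallel lines with radius 14.8 puts A and G at E ± 14.8·n: A = (-7.265, 12.89), G = (7.265, -12.89). Equal radii place K and P the same way about U: K = U + 14.8·n = (32.37, 35.23), P = U − 14.8·n = (46.91, 9.442). Then cos ∠GAP = AG·AP / (|AG||AP|), giving 56.95°.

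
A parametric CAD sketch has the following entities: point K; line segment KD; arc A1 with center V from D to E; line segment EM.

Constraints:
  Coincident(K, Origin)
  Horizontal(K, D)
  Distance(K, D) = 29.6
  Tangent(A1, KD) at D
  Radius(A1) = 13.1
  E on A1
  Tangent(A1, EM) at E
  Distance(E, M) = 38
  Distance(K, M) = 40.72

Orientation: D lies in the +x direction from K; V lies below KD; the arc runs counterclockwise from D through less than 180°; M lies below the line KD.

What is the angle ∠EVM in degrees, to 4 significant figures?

70.98°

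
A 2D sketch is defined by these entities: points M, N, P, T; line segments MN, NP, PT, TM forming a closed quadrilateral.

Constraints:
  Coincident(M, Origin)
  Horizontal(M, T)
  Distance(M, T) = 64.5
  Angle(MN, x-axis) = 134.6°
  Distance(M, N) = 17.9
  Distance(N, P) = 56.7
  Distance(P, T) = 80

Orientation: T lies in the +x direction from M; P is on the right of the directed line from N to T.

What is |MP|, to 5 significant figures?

43.218

M is at the origin; MT is horizontal with |MT| = 64.5 and T in +x, so T = (64.5, 0). MN runs at 134.6° with |MN| = 17.9, so N = (-12.569, 12.745). P is determined by |NP| = 56.7 and |PT| = 80.0 together: it lies at the intersection of circle(N, 56.7) and circle(T, 80.0). With |NT| = 78.115, the foot of the radical line on NT is 18.670 from N and the perpendicular offset is √(56.7² − 18.670²) = 53.538. Taking the right-of-NT solution: P = (-2.8835, -43.121).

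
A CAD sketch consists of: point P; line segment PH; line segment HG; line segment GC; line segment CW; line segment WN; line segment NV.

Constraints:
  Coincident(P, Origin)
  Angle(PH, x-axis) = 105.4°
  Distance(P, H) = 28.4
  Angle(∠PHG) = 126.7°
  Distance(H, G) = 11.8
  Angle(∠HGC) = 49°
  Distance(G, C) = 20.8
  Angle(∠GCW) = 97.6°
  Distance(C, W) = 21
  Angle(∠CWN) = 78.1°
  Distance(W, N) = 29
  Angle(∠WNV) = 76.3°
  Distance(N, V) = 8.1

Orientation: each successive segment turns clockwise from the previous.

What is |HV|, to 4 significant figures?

10.77

∠CWN = 78.1° gives WN at 96.80° from the x-axis; with |WN| = 29.0, N = (-19.61, 38.34). ∠WNV = 76.3° gives NV at -6.900° from the x-axis; with |NV| = 8.1, V = (-11.57, 37.37). Then |HV| = |V − H| = 10.77.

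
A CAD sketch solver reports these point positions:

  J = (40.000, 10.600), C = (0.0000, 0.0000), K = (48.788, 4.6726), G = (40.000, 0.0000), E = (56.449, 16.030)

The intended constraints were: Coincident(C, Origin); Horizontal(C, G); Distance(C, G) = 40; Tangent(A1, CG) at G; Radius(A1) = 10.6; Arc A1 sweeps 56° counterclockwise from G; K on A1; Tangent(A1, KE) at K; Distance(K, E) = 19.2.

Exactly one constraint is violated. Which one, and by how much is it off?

Distance(K, E) = 19.2 — off by 5.50.

C = (0.00, 0.00) ✓; C.y = 0.00, G.y = 0.00 ✓; |CG| = 40.00 ✓; ∠(JG, GC) = 90.00° ✓; |JG| = 10.60 ✓; bearing(J→K) − bearing(J→G) = 56.00° ✓; |JK| = 10.60 ✓; ∠(JK, KE) = 90.00° ✓; |KE| = 13.70 ✗.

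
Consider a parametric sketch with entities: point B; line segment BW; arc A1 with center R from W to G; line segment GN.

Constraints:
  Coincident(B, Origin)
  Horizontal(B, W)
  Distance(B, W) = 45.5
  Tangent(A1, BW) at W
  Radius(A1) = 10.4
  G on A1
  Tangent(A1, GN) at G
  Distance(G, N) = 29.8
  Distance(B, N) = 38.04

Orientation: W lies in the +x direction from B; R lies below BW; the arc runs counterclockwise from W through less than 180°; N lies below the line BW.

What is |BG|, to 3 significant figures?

36.8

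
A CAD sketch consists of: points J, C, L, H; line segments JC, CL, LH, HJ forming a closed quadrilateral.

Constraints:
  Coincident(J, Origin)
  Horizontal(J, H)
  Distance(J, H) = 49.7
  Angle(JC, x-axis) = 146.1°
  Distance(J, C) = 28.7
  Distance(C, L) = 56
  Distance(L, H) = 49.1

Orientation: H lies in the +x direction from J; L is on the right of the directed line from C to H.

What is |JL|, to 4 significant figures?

30.37

Checks: |CL| = 56.00 ✓; |LH| = 49.10 ✓.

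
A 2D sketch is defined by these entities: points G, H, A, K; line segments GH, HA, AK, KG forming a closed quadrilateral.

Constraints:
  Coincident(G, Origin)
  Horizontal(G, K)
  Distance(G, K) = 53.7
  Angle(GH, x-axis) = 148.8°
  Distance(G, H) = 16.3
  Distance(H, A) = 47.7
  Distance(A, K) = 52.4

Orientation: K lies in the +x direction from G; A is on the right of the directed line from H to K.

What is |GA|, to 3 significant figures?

33.8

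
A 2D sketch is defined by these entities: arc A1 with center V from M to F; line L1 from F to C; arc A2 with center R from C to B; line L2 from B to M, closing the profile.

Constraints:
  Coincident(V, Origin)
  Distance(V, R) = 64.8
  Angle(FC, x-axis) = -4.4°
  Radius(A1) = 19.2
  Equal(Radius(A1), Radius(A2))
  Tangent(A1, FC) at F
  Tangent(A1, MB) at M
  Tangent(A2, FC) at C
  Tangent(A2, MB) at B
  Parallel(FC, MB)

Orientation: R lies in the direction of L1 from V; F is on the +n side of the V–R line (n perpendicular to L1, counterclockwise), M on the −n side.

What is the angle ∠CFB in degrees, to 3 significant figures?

30.7°

Tangency of A1 to both parallel lines with radius 19.2 puts F and M at V ± 19.2·n: F = (1.47, 19.1), M = (-1.47, -19.1). Equal radii place C and B the same way about R: C = R + 19.2·n = (66.1, 14.2), B = R − 19.2·n = (63.1, -24.1). Then cos ∠CFB = FC·FB / (|FC||FB|), giving 30.7°.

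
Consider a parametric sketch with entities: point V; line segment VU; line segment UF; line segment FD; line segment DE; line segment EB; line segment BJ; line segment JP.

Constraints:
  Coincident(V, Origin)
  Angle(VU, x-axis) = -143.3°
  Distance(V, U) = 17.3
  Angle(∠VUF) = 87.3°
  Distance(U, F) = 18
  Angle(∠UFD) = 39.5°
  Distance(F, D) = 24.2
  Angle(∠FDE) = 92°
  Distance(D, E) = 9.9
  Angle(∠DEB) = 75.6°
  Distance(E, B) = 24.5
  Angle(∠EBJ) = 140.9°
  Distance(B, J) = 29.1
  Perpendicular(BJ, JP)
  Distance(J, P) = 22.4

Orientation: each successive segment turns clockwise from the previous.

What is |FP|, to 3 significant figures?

32.1

V is at the origin; VU runs at -143.3° with length 17.3, so U = (-13.9, -10.3). ∠VUF = 87.3° gives UF at 124° from the x-axis; with |UF| = 18.0, F = (-23.9, 4.58). ∠UFD = 39.5° gives FD at -16.5° from the x-axis; with |FD| = 24.2, D = (-0.733, -2.29). ∠FDE = 92.0° gives DE at -104° from the x-axis; with |DE| = 9.9, E = (-3.21, -11.9). ∠DEB = 75.6° gives EB at 151° from the x-axis; with |EB| = 24.5, B = (-24.7, -0.0337). ∠EBJ = 140.9° gives BJ at 112° from the x-axis; with |BJ| = 29.1, J = (-35.6, 26.9). The perpendicularity gives JP at right angles to BJ, so JP runs at 22.0°; with |JP| = 22.4, P = (-14.8, 35.3). Then |FP| = |P − F| = 32.1.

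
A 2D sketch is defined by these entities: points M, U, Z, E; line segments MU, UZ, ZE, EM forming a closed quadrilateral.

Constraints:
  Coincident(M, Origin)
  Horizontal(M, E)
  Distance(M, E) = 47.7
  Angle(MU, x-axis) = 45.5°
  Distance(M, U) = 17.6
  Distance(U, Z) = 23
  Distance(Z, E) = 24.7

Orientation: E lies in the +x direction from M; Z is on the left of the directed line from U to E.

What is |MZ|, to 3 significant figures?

39.6

Checks: |UZ| = 23.00 ✓; |ZE| = 24.70 ✓.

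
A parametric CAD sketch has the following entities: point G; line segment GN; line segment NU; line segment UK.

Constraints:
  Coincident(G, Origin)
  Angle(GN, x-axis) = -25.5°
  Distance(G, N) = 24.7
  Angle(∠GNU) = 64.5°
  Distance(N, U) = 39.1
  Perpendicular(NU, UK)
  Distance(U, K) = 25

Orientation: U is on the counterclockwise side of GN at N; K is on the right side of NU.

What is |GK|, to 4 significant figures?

55.20

∠GNU = 64.5°, so NU runs at -25.5° + (180° − 64.5°) = 90.00° from the x-axis; with |NU| = 39.1, U = N + 39.1·(cos 90.00°, sin 90.00°) = (22.29, 28.47). NU ⟂ UK; with |UK| = 25.0 on the right of NU, K = U + 25.0·(1.000, -6.123e-17) = (47.29, 28.47). Then |GK| = |K − G| = 55.20.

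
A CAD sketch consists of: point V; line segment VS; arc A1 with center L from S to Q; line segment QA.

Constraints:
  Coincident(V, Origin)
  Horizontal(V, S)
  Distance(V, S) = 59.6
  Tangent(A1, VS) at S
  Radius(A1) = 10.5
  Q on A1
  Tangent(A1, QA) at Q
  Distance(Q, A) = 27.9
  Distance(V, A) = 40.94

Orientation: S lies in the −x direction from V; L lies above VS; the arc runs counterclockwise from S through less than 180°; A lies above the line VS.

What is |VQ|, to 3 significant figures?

51.9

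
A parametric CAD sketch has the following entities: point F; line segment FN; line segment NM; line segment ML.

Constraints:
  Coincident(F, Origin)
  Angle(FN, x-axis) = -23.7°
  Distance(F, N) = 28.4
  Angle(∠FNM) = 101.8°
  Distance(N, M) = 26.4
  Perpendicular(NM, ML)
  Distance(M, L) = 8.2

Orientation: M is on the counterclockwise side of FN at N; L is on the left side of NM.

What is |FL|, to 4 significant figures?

37.70

F is at the origin; FN runs at -23.7° with length 28.4, so N = 28.4·(cos -23.7°, sin -23.7°) = (26.00, -11.42). ∠FNM = 101.8°, so NM runs at -23.7° + (180° − 101.8°) = 54.50° from the x-axis; with |NM| = 26.4, M = N + 26.4·(cos 54.50°, sin 54.50°) = (41.34, 10.08). NM ⟂ ML; with |ML| = 8.2 on the left of NM, L = M + 8.2·(-0.8141, 0.5807) = (34.66, 14.84). Then |FL| = |L − F| = 37.70.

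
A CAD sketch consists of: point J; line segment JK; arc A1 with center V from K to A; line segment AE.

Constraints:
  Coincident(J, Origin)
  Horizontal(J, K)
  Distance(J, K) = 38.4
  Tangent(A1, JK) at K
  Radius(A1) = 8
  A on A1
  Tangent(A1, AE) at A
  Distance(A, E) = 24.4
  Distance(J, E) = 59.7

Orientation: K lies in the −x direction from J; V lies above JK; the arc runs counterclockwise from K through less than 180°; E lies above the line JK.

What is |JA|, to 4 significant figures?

36.01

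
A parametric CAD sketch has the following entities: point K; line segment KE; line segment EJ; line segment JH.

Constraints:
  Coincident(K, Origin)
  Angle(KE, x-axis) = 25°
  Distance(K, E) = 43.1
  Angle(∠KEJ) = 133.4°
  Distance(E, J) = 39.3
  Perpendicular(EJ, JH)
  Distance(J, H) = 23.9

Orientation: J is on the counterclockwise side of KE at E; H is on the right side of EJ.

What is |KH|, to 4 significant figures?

88.31

K is at the origin; KE runs at 25.0° with length 43.1, so E = 43.1·(cos 25.0°, sin 25.0°) = (39.06, 18.21). ∠KEJ = 133.4°, so EJ runs at 25.0° + (180° − 133.4°) = 71.60° from the x-axis; with |EJ| = 39.3, J = E + 39.3·(cos 71.60°, sin 71.60°) = (51.47, 55.51). EJ is perpendicular to JH; with |JH| = 23.9 on the right of EJ, H = J + 23.9·(0.9489, -0.3156) = (74.15, 47.96). Then |KH| = |H − K| = 88.31.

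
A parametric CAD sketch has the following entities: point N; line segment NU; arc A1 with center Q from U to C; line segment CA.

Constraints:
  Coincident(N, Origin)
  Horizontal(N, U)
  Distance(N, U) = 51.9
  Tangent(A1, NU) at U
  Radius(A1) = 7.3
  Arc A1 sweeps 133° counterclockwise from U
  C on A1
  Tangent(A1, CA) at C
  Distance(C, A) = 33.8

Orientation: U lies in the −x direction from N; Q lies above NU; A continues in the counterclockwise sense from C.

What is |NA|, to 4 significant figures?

78.83

N is at the origin; N and U share the same y with |NU| = 51.9 and U on the −x side, so U = (-51.90, 0.000). A1 meets NU tangentially, so QU is at right angles to NU, so Q = U + (0, 7.3) = (-51.90, 7.300). On A1, U sits at bearing -90° from Q; a 133° counterclockwise sweep puts C at bearing 43°, so C = Q + 7.3·(cos 43°, sin 43°) = (-46.56, 12.28). Since A1 is tangent to CA there, QC ⟂ CA, so CA runs along (−sin 43°, cos 43°); with |CA| = 33.8, A = (-69.61, 37.00). Then |NA| = |A − N| = 78.83.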